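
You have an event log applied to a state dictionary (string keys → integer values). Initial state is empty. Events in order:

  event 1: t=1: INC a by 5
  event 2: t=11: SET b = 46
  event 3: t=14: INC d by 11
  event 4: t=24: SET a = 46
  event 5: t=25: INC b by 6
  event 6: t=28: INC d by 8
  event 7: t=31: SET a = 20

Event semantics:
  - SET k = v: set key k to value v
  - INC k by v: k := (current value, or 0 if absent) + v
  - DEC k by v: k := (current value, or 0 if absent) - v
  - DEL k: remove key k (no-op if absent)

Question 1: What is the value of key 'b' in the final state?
Answer: 52

Derivation:
Track key 'b' through all 7 events:
  event 1 (t=1: INC a by 5): b unchanged
  event 2 (t=11: SET b = 46): b (absent) -> 46
  event 3 (t=14: INC d by 11): b unchanged
  event 4 (t=24: SET a = 46): b unchanged
  event 5 (t=25: INC b by 6): b 46 -> 52
  event 6 (t=28: INC d by 8): b unchanged
  event 7 (t=31: SET a = 20): b unchanged
Final: b = 52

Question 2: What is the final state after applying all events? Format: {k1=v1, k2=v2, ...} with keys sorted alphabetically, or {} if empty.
Answer: {a=20, b=52, d=19}

Derivation:
  after event 1 (t=1: INC a by 5): {a=5}
  after event 2 (t=11: SET b = 46): {a=5, b=46}
  after event 3 (t=14: INC d by 11): {a=5, b=46, d=11}
  after event 4 (t=24: SET a = 46): {a=46, b=46, d=11}
  after event 5 (t=25: INC b by 6): {a=46, b=52, d=11}
  after event 6 (t=28: INC d by 8): {a=46, b=52, d=19}
  after event 7 (t=31: SET a = 20): {a=20, b=52, d=19}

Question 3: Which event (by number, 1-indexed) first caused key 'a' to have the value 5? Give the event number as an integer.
Looking for first event where a becomes 5:
  event 1: a (absent) -> 5  <-- first match

Answer: 1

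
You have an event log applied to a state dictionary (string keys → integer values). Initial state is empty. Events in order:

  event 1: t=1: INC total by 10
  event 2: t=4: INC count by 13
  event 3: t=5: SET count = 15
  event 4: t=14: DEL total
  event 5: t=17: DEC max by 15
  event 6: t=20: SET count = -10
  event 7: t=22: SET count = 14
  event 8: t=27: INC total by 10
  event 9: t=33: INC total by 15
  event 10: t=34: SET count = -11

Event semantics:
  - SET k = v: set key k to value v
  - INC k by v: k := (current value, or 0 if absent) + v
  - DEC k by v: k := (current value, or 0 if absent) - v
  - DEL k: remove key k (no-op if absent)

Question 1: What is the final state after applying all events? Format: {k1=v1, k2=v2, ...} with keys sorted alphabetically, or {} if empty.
Answer: {count=-11, max=-15, total=25}

Derivation:
  after event 1 (t=1: INC total by 10): {total=10}
  after event 2 (t=4: INC count by 13): {count=13, total=10}
  after event 3 (t=5: SET count = 15): {count=15, total=10}
  after event 4 (t=14: DEL total): {count=15}
  after event 5 (t=17: DEC max by 15): {count=15, max=-15}
  after event 6 (t=20: SET count = -10): {count=-10, max=-15}
  after event 7 (t=22: SET count = 14): {count=14, max=-15}
  after event 8 (t=27: INC total by 10): {count=14, max=-15, total=10}
  after event 9 (t=33: INC total by 15): {count=14, max=-15, total=25}
  after event 10 (t=34: SET count = -11): {count=-11, max=-15, total=25}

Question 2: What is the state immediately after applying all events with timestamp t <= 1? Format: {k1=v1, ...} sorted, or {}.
Apply events with t <= 1 (1 events):
  after event 1 (t=1: INC total by 10): {total=10}

Answer: {total=10}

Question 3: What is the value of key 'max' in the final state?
Answer: -15

Derivation:
Track key 'max' through all 10 events:
  event 1 (t=1: INC total by 10): max unchanged
  event 2 (t=4: INC count by 13): max unchanged
  event 3 (t=5: SET count = 15): max unchanged
  event 4 (t=14: DEL total): max unchanged
  event 5 (t=17: DEC max by 15): max (absent) -> -15
  event 6 (t=20: SET count = -10): max unchanged
  event 7 (t=22: SET count = 14): max unchanged
  event 8 (t=27: INC total by 10): max unchanged
  event 9 (t=33: INC total by 15): max unchanged
  event 10 (t=34: SET count = -11): max unchanged
Final: max = -15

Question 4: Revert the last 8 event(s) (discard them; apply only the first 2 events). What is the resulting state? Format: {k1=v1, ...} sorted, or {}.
Keep first 2 events (discard last 8):
  after event 1 (t=1: INC total by 10): {total=10}
  after event 2 (t=4: INC count by 13): {count=13, total=10}

Answer: {count=13, total=10}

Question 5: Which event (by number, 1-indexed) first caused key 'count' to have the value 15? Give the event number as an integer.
Answer: 3

Derivation:
Looking for first event where count becomes 15:
  event 2: count = 13
  event 3: count 13 -> 15  <-- first match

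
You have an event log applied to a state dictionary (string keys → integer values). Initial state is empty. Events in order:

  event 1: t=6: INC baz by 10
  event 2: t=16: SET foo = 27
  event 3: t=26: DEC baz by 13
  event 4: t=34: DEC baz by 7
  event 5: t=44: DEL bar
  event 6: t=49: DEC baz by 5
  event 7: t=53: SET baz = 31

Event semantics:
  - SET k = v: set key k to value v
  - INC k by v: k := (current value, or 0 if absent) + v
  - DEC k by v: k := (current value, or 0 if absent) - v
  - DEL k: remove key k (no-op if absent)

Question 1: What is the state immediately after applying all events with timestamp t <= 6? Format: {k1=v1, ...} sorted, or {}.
Apply events with t <= 6 (1 events):
  after event 1 (t=6: INC baz by 10): {baz=10}

Answer: {baz=10}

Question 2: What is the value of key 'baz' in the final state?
Track key 'baz' through all 7 events:
  event 1 (t=6: INC baz by 10): baz (absent) -> 10
  event 2 (t=16: SET foo = 27): baz unchanged
  event 3 (t=26: DEC baz by 13): baz 10 -> -3
  event 4 (t=34: DEC baz by 7): baz -3 -> -10
  event 5 (t=44: DEL bar): baz unchanged
  event 6 (t=49: DEC baz by 5): baz -10 -> -15
  event 7 (t=53: SET baz = 31): baz -15 -> 31
Final: baz = 31

Answer: 31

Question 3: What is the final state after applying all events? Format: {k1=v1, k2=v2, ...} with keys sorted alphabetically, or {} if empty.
Answer: {baz=31, foo=27}

Derivation:
  after event 1 (t=6: INC baz by 10): {baz=10}
  after event 2 (t=16: SET foo = 27): {baz=10, foo=27}
  after event 3 (t=26: DEC baz by 13): {baz=-3, foo=27}
  after event 4 (t=34: DEC baz by 7): {baz=-10, foo=27}
  after event 5 (t=44: DEL bar): {baz=-10, foo=27}
  after event 6 (t=49: DEC baz by 5): {baz=-15, foo=27}
  after event 7 (t=53: SET baz = 31): {baz=31, foo=27}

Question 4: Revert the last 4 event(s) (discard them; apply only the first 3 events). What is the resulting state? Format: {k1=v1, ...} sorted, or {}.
Answer: {baz=-3, foo=27}

Derivation:
Keep first 3 events (discard last 4):
  after event 1 (t=6: INC baz by 10): {baz=10}
  after event 2 (t=16: SET foo = 27): {baz=10, foo=27}
  after event 3 (t=26: DEC baz by 13): {baz=-3, foo=27}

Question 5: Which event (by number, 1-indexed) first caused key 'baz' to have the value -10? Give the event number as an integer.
Answer: 4

Derivation:
Looking for first event where baz becomes -10:
  event 1: baz = 10
  event 2: baz = 10
  event 3: baz = -3
  event 4: baz -3 -> -10  <-- first match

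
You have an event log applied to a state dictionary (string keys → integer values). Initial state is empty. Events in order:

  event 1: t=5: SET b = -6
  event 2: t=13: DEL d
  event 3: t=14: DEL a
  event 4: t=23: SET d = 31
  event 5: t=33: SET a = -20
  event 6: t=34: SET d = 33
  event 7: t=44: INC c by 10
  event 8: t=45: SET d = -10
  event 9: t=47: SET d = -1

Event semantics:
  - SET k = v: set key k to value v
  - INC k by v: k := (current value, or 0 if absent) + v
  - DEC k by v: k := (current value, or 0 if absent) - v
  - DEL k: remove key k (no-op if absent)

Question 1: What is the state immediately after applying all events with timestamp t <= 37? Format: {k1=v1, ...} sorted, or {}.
Apply events with t <= 37 (6 events):
  after event 1 (t=5: SET b = -6): {b=-6}
  after event 2 (t=13: DEL d): {b=-6}
  after event 3 (t=14: DEL a): {b=-6}
  after event 4 (t=23: SET d = 31): {b=-6, d=31}
  after event 5 (t=33: SET a = -20): {a=-20, b=-6, d=31}
  after event 6 (t=34: SET d = 33): {a=-20, b=-6, d=33}

Answer: {a=-20, b=-6, d=33}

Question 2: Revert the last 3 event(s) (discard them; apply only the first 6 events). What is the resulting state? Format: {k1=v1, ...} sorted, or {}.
Keep first 6 events (discard last 3):
  after event 1 (t=5: SET b = -6): {b=-6}
  after event 2 (t=13: DEL d): {b=-6}
  after event 3 (t=14: DEL a): {b=-6}
  after event 4 (t=23: SET d = 31): {b=-6, d=31}
  after event 5 (t=33: SET a = -20): {a=-20, b=-6, d=31}
  after event 6 (t=34: SET d = 33): {a=-20, b=-6, d=33}

Answer: {a=-20, b=-6, d=33}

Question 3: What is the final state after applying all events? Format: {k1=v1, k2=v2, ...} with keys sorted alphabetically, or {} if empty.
  after event 1 (t=5: SET b = -6): {b=-6}
  after event 2 (t=13: DEL d): {b=-6}
  after event 3 (t=14: DEL a): {b=-6}
  after event 4 (t=23: SET d = 31): {b=-6, d=31}
  after event 5 (t=33: SET a = -20): {a=-20, b=-6, d=31}
  after event 6 (t=34: SET d = 33): {a=-20, b=-6, d=33}
  after event 7 (t=44: INC c by 10): {a=-20, b=-6, c=10, d=33}
  after event 8 (t=45: SET d = -10): {a=-20, b=-6, c=10, d=-10}
  after event 9 (t=47: SET d = -1): {a=-20, b=-6, c=10, d=-1}

Answer: {a=-20, b=-6, c=10, d=-1}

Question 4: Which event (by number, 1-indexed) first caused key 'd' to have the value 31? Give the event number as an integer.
Answer: 4

Derivation:
Looking for first event where d becomes 31:
  event 4: d (absent) -> 31  <-- first match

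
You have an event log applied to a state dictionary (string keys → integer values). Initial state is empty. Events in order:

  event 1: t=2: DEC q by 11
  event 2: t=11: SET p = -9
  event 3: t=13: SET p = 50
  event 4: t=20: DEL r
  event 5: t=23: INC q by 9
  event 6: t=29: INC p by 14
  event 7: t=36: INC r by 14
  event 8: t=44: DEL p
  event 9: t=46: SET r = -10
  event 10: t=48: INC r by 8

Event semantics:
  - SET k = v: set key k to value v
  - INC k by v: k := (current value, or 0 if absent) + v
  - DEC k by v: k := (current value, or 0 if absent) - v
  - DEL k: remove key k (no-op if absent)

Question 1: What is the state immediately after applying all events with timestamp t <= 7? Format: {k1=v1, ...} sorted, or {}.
Apply events with t <= 7 (1 events):
  after event 1 (t=2: DEC q by 11): {q=-11}

Answer: {q=-11}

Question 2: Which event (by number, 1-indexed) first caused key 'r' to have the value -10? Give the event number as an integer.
Looking for first event where r becomes -10:
  event 7: r = 14
  event 8: r = 14
  event 9: r 14 -> -10  <-- first match

Answer: 9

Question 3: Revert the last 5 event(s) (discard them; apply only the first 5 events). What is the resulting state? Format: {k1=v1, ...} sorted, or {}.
Answer: {p=50, q=-2}

Derivation:
Keep first 5 events (discard last 5):
  after event 1 (t=2: DEC q by 11): {q=-11}
  after event 2 (t=11: SET p = -9): {p=-9, q=-11}
  after event 3 (t=13: SET p = 50): {p=50, q=-11}
  after event 4 (t=20: DEL r): {p=50, q=-11}
  after event 5 (t=23: INC q by 9): {p=50, q=-2}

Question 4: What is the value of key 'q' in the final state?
Track key 'q' through all 10 events:
  event 1 (t=2: DEC q by 11): q (absent) -> -11
  event 2 (t=11: SET p = -9): q unchanged
  event 3 (t=13: SET p = 50): q unchanged
  event 4 (t=20: DEL r): q unchanged
  event 5 (t=23: INC q by 9): q -11 -> -2
  event 6 (t=29: INC p by 14): q unchanged
  event 7 (t=36: INC r by 14): q unchanged
  event 8 (t=44: DEL p): q unchanged
  event 9 (t=46: SET r = -10): q unchanged
  event 10 (t=48: INC r by 8): q unchanged
Final: q = -2

Answer: -2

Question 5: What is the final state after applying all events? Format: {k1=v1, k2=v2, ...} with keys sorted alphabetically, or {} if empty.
Answer: {q=-2, r=-2}

Derivation:
  after event 1 (t=2: DEC q by 11): {q=-11}
  after event 2 (t=11: SET p = -9): {p=-9, q=-11}
  after event 3 (t=13: SET p = 50): {p=50, q=-11}
  after event 4 (t=20: DEL r): {p=50, q=-11}
  after event 5 (t=23: INC q by 9): {p=50, q=-2}
  after event 6 (t=29: INC p by 14): {p=64, q=-2}
  after event 7 (t=36: INC r by 14): {p=64, q=-2, r=14}
  after event 8 (t=44: DEL p): {q=-2, r=14}
  after event 9 (t=46: SET r = -10): {q=-2, r=-10}
  after event 10 (t=48: INC r by 8): {q=-2, r=-2}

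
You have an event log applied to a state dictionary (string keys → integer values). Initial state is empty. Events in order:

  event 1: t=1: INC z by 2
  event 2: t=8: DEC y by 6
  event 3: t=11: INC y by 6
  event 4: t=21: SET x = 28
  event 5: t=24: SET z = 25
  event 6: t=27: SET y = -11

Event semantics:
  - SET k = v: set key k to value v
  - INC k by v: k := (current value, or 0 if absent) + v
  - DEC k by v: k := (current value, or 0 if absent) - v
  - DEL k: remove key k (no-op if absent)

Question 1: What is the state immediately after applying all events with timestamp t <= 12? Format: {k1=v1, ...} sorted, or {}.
Answer: {y=0, z=2}

Derivation:
Apply events with t <= 12 (3 events):
  after event 1 (t=1: INC z by 2): {z=2}
  after event 2 (t=8: DEC y by 6): {y=-6, z=2}
  after event 3 (t=11: INC y by 6): {y=0, z=2}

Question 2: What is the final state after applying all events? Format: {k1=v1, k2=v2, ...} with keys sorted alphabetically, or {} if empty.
Answer: {x=28, y=-11, z=25}

Derivation:
  after event 1 (t=1: INC z by 2): {z=2}
  after event 2 (t=8: DEC y by 6): {y=-6, z=2}
  after event 3 (t=11: INC y by 6): {y=0, z=2}
  after event 4 (t=21: SET x = 28): {x=28, y=0, z=2}
  after event 5 (t=24: SET z = 25): {x=28, y=0, z=25}
  after event 6 (t=27: SET y = -11): {x=28, y=-11, z=25}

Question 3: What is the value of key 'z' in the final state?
Answer: 25

Derivation:
Track key 'z' through all 6 events:
  event 1 (t=1: INC z by 2): z (absent) -> 2
  event 2 (t=8: DEC y by 6): z unchanged
  event 3 (t=11: INC y by 6): z unchanged
  event 4 (t=21: SET x = 28): z unchanged
  event 5 (t=24: SET z = 25): z 2 -> 25
  event 6 (t=27: SET y = -11): z unchanged
Final: z = 25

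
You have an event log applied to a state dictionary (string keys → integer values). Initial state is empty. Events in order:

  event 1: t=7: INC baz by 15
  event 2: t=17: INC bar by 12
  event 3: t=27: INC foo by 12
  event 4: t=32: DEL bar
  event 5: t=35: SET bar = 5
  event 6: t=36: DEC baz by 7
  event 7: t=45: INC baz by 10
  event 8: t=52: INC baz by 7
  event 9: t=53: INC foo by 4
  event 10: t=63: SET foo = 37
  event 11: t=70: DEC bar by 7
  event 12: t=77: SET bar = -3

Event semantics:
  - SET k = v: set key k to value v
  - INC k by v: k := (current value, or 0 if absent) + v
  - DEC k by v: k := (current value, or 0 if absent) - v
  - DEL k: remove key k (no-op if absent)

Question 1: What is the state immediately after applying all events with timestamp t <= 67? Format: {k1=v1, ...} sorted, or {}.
Apply events with t <= 67 (10 events):
  after event 1 (t=7: INC baz by 15): {baz=15}
  after event 2 (t=17: INC bar by 12): {bar=12, baz=15}
  after event 3 (t=27: INC foo by 12): {bar=12, baz=15, foo=12}
  after event 4 (t=32: DEL bar): {baz=15, foo=12}
  after event 5 (t=35: SET bar = 5): {bar=5, baz=15, foo=12}
  after event 6 (t=36: DEC baz by 7): {bar=5, baz=8, foo=12}
  after event 7 (t=45: INC baz by 10): {bar=5, baz=18, foo=12}
  after event 8 (t=52: INC baz by 7): {bar=5, baz=25, foo=12}
  after event 9 (t=53: INC foo by 4): {bar=5, baz=25, foo=16}
  after event 10 (t=63: SET foo = 37): {bar=5, baz=25, foo=37}

Answer: {bar=5, baz=25, foo=37}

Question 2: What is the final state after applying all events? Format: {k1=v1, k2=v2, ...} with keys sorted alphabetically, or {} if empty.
Answer: {bar=-3, baz=25, foo=37}

Derivation:
  after event 1 (t=7: INC baz by 15): {baz=15}
  after event 2 (t=17: INC bar by 12): {bar=12, baz=15}
  after event 3 (t=27: INC foo by 12): {bar=12, baz=15, foo=12}
  after event 4 (t=32: DEL bar): {baz=15, foo=12}
  after event 5 (t=35: SET bar = 5): {bar=5, baz=15, foo=12}
  after event 6 (t=36: DEC baz by 7): {bar=5, baz=8, foo=12}
  after event 7 (t=45: INC baz by 10): {bar=5, baz=18, foo=12}
  after event 8 (t=52: INC baz by 7): {bar=5, baz=25, foo=12}
  after event 9 (t=53: INC foo by 4): {bar=5, baz=25, foo=16}
  after event 10 (t=63: SET foo = 37): {bar=5, baz=25, foo=37}
  after event 11 (t=70: DEC bar by 7): {bar=-2, baz=25, foo=37}
  after event 12 (t=77: SET bar = -3): {bar=-3, baz=25, foo=37}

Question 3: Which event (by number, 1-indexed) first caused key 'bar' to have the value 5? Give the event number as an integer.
Looking for first event where bar becomes 5:
  event 2: bar = 12
  event 3: bar = 12
  event 4: bar = (absent)
  event 5: bar (absent) -> 5  <-- first match

Answer: 5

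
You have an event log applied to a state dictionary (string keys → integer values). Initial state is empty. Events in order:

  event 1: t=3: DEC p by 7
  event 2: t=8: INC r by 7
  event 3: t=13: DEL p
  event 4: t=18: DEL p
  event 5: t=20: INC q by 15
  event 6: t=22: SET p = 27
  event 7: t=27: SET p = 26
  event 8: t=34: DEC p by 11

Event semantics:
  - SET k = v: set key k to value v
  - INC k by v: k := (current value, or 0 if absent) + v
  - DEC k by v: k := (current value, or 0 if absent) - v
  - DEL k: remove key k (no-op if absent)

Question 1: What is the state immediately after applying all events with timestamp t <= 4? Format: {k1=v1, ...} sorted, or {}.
Apply events with t <= 4 (1 events):
  after event 1 (t=3: DEC p by 7): {p=-7}

Answer: {p=-7}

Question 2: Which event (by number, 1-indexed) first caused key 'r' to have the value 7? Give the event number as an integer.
Answer: 2

Derivation:
Looking for first event where r becomes 7:
  event 2: r (absent) -> 7  <-- first match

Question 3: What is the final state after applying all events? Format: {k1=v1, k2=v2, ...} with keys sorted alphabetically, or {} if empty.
  after event 1 (t=3: DEC p by 7): {p=-7}
  after event 2 (t=8: INC r by 7): {p=-7, r=7}
  after event 3 (t=13: DEL p): {r=7}
  after event 4 (t=18: DEL p): {r=7}
  after event 5 (t=20: INC q by 15): {q=15, r=7}
  after event 6 (t=22: SET p = 27): {p=27, q=15, r=7}
  after event 7 (t=27: SET p = 26): {p=26, q=15, r=7}
  after event 8 (t=34: DEC p by 11): {p=15, q=15, r=7}

Answer: {p=15, q=15, r=7}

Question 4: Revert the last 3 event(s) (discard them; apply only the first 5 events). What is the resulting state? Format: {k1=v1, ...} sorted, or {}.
Answer: {q=15, r=7}

Derivation:
Keep first 5 events (discard last 3):
  after event 1 (t=3: DEC p by 7): {p=-7}
  after event 2 (t=8: INC r by 7): {p=-7, r=7}
  after event 3 (t=13: DEL p): {r=7}
  after event 4 (t=18: DEL p): {r=7}
  after event 5 (t=20: INC q by 15): {q=15, r=7}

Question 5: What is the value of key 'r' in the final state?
Answer: 7

Derivation:
Track key 'r' through all 8 events:
  event 1 (t=3: DEC p by 7): r unchanged
  event 2 (t=8: INC r by 7): r (absent) -> 7
  event 3 (t=13: DEL p): r unchanged
  event 4 (t=18: DEL p): r unchanged
  event 5 (t=20: INC q by 15): r unchanged
  event 6 (t=22: SET p = 27): r unchanged
  event 7 (t=27: SET p = 26): r unchanged
  event 8 (t=34: DEC p by 11): r unchanged
Final: r = 7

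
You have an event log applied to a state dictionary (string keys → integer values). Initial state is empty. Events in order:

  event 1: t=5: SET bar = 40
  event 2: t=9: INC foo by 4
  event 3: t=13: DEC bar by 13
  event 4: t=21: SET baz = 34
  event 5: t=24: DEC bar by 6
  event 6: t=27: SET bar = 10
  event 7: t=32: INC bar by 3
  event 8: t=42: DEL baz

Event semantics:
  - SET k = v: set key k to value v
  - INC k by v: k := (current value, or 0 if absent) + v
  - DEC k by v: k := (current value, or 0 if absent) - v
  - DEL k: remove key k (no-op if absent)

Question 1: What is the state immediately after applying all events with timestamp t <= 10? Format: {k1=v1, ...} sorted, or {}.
Answer: {bar=40, foo=4}

Derivation:
Apply events with t <= 10 (2 events):
  after event 1 (t=5: SET bar = 40): {bar=40}
  after event 2 (t=9: INC foo by 4): {bar=40, foo=4}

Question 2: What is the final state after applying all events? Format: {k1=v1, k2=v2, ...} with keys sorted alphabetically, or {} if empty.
Answer: {bar=13, foo=4}

Derivation:
  after event 1 (t=5: SET bar = 40): {bar=40}
  after event 2 (t=9: INC foo by 4): {bar=40, foo=4}
  after event 3 (t=13: DEC bar by 13): {bar=27, foo=4}
  after event 4 (t=21: SET baz = 34): {bar=27, baz=34, foo=4}
  after event 5 (t=24: DEC bar by 6): {bar=21, baz=34, foo=4}
  after event 6 (t=27: SET bar = 10): {bar=10, baz=34, foo=4}
  after event 7 (t=32: INC bar by 3): {bar=13, baz=34, foo=4}
  after event 8 (t=42: DEL baz): {bar=13, foo=4}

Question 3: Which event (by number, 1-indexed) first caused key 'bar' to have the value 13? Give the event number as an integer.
Looking for first event where bar becomes 13:
  event 1: bar = 40
  event 2: bar = 40
  event 3: bar = 27
  event 4: bar = 27
  event 5: bar = 21
  event 6: bar = 10
  event 7: bar 10 -> 13  <-- first match

Answer: 7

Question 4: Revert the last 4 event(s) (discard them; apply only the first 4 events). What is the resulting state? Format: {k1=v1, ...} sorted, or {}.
Keep first 4 events (discard last 4):
  after event 1 (t=5: SET bar = 40): {bar=40}
  after event 2 (t=9: INC foo by 4): {bar=40, foo=4}
  after event 3 (t=13: DEC bar by 13): {bar=27, foo=4}
  after event 4 (t=21: SET baz = 34): {bar=27, baz=34, foo=4}

Answer: {bar=27, baz=34, foo=4}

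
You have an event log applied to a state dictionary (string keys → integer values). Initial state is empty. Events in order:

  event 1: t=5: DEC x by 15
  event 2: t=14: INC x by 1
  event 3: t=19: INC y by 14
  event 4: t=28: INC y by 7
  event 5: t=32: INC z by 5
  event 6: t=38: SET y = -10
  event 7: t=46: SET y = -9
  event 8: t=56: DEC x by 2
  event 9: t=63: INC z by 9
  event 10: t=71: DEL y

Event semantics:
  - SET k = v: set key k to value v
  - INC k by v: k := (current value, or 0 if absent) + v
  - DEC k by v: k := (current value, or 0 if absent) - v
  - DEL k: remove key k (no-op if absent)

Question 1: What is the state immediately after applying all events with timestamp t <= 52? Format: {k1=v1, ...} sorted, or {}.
Apply events with t <= 52 (7 events):
  after event 1 (t=5: DEC x by 15): {x=-15}
  after event 2 (t=14: INC x by 1): {x=-14}
  after event 3 (t=19: INC y by 14): {x=-14, y=14}
  after event 4 (t=28: INC y by 7): {x=-14, y=21}
  after event 5 (t=32: INC z by 5): {x=-14, y=21, z=5}
  after event 6 (t=38: SET y = -10): {x=-14, y=-10, z=5}
  after event 7 (t=46: SET y = -9): {x=-14, y=-9, z=5}

Answer: {x=-14, y=-9, z=5}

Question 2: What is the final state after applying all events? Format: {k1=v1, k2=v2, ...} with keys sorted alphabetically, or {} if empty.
Answer: {x=-16, z=14}

Derivation:
  after event 1 (t=5: DEC x by 15): {x=-15}
  after event 2 (t=14: INC x by 1): {x=-14}
  after event 3 (t=19: INC y by 14): {x=-14, y=14}
  after event 4 (t=28: INC y by 7): {x=-14, y=21}
  after event 5 (t=32: INC z by 5): {x=-14, y=21, z=5}
  after event 6 (t=38: SET y = -10): {x=-14, y=-10, z=5}
  after event 7 (t=46: SET y = -9): {x=-14, y=-9, z=5}
  after event 8 (t=56: DEC x by 2): {x=-16, y=-9, z=5}
  after event 9 (t=63: INC z by 9): {x=-16, y=-9, z=14}
  after event 10 (t=71: DEL y): {x=-16, z=14}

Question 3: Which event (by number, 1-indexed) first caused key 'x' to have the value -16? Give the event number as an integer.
Looking for first event where x becomes -16:
  event 1: x = -15
  event 2: x = -14
  event 3: x = -14
  event 4: x = -14
  event 5: x = -14
  event 6: x = -14
  event 7: x = -14
  event 8: x -14 -> -16  <-- first match

Answer: 8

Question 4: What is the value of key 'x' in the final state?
Track key 'x' through all 10 events:
  event 1 (t=5: DEC x by 15): x (absent) -> -15
  event 2 (t=14: INC x by 1): x -15 -> -14
  event 3 (t=19: INC y by 14): x unchanged
  event 4 (t=28: INC y by 7): x unchanged
  event 5 (t=32: INC z by 5): x unchanged
  event 6 (t=38: SET y = -10): x unchanged
  event 7 (t=46: SET y = -9): x unchanged
  event 8 (t=56: DEC x by 2): x -14 -> -16
  event 9 (t=63: INC z by 9): x unchanged
  event 10 (t=71: DEL y): x unchanged
Final: x = -16

Answer: -16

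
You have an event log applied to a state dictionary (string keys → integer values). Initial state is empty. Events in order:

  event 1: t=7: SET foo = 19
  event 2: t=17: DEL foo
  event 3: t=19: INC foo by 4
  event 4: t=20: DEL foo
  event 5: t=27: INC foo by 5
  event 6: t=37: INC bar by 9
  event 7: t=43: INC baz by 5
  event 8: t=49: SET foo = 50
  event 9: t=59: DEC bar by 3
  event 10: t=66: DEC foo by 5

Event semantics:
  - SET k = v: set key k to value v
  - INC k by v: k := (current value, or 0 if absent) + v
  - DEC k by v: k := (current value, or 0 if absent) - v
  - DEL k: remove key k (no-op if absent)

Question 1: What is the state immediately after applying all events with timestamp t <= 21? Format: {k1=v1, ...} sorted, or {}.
Answer: {}

Derivation:
Apply events with t <= 21 (4 events):
  after event 1 (t=7: SET foo = 19): {foo=19}
  after event 2 (t=17: DEL foo): {}
  after event 3 (t=19: INC foo by 4): {foo=4}
  after event 4 (t=20: DEL foo): {}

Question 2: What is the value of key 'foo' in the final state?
Answer: 45

Derivation:
Track key 'foo' through all 10 events:
  event 1 (t=7: SET foo = 19): foo (absent) -> 19
  event 2 (t=17: DEL foo): foo 19 -> (absent)
  event 3 (t=19: INC foo by 4): foo (absent) -> 4
  event 4 (t=20: DEL foo): foo 4 -> (absent)
  event 5 (t=27: INC foo by 5): foo (absent) -> 5
  event 6 (t=37: INC bar by 9): foo unchanged
  event 7 (t=43: INC baz by 5): foo unchanged
  event 8 (t=49: SET foo = 50): foo 5 -> 50
  event 9 (t=59: DEC bar by 3): foo unchanged
  event 10 (t=66: DEC foo by 5): foo 50 -> 45
Final: foo = 45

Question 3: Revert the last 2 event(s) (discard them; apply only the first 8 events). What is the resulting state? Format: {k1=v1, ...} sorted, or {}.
Keep first 8 events (discard last 2):
  after event 1 (t=7: SET foo = 19): {foo=19}
  after event 2 (t=17: DEL foo): {}
  after event 3 (t=19: INC foo by 4): {foo=4}
  after event 4 (t=20: DEL foo): {}
  after event 5 (t=27: INC foo by 5): {foo=5}
  after event 6 (t=37: INC bar by 9): {bar=9, foo=5}
  after event 7 (t=43: INC baz by 5): {bar=9, baz=5, foo=5}
  after event 8 (t=49: SET foo = 50): {bar=9, baz=5, foo=50}

Answer: {bar=9, baz=5, foo=50}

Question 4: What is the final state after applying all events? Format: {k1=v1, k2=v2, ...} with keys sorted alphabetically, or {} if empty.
Answer: {bar=6, baz=5, foo=45}

Derivation:
  after event 1 (t=7: SET foo = 19): {foo=19}
  after event 2 (t=17: DEL foo): {}
  after event 3 (t=19: INC foo by 4): {foo=4}
  after event 4 (t=20: DEL foo): {}
  after event 5 (t=27: INC foo by 5): {foo=5}
  after event 6 (t=37: INC bar by 9): {bar=9, foo=5}
  after event 7 (t=43: INC baz by 5): {bar=9, baz=5, foo=5}
  after event 8 (t=49: SET foo = 50): {bar=9, baz=5, foo=50}
  after event 9 (t=59: DEC bar by 3): {bar=6, baz=5, foo=50}
  after event 10 (t=66: DEC foo by 5): {bar=6, baz=5, foo=45}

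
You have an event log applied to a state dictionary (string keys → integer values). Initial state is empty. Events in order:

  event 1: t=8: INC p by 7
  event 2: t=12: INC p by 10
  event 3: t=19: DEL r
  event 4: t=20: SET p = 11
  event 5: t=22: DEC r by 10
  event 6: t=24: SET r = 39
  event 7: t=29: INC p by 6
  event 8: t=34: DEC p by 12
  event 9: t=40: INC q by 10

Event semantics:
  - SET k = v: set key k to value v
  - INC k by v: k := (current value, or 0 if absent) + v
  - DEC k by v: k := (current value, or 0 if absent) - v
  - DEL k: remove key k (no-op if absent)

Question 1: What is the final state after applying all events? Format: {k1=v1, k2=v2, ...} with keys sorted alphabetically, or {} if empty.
  after event 1 (t=8: INC p by 7): {p=7}
  after event 2 (t=12: INC p by 10): {p=17}
  after event 3 (t=19: DEL r): {p=17}
  after event 4 (t=20: SET p = 11): {p=11}
  after event 5 (t=22: DEC r by 10): {p=11, r=-10}
  after event 6 (t=24: SET r = 39): {p=11, r=39}
  after event 7 (t=29: INC p by 6): {p=17, r=39}
  after event 8 (t=34: DEC p by 12): {p=5, r=39}
  after event 9 (t=40: INC q by 10): {p=5, q=10, r=39}

Answer: {p=5, q=10, r=39}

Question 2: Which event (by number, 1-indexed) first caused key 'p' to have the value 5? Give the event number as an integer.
Answer: 8

Derivation:
Looking for first event where p becomes 5:
  event 1: p = 7
  event 2: p = 17
  event 3: p = 17
  event 4: p = 11
  event 5: p = 11
  event 6: p = 11
  event 7: p = 17
  event 8: p 17 -> 5  <-- first match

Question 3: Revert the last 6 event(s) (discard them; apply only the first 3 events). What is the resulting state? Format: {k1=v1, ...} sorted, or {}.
Keep first 3 events (discard last 6):
  after event 1 (t=8: INC p by 7): {p=7}
  after event 2 (t=12: INC p by 10): {p=17}
  after event 3 (t=19: DEL r): {p=17}

Answer: {p=17}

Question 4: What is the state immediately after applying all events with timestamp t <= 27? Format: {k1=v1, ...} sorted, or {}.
Apply events with t <= 27 (6 events):
  after event 1 (t=8: INC p by 7): {p=7}
  after event 2 (t=12: INC p by 10): {p=17}
  after event 3 (t=19: DEL r): {p=17}
  after event 4 (t=20: SET p = 11): {p=11}
  after event 5 (t=22: DEC r by 10): {p=11, r=-10}
  after event 6 (t=24: SET r = 39): {p=11, r=39}

Answer: {p=11, r=39}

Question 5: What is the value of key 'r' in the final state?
Track key 'r' through all 9 events:
  event 1 (t=8: INC p by 7): r unchanged
  event 2 (t=12: INC p by 10): r unchanged
  event 3 (t=19: DEL r): r (absent) -> (absent)
  event 4 (t=20: SET p = 11): r unchanged
  event 5 (t=22: DEC r by 10): r (absent) -> -10
  event 6 (t=24: SET r = 39): r -10 -> 39
  event 7 (t=29: INC p by 6): r unchanged
  event 8 (t=34: DEC p by 12): r unchanged
  event 9 (t=40: INC q by 10): r unchanged
Final: r = 39

Answer: 39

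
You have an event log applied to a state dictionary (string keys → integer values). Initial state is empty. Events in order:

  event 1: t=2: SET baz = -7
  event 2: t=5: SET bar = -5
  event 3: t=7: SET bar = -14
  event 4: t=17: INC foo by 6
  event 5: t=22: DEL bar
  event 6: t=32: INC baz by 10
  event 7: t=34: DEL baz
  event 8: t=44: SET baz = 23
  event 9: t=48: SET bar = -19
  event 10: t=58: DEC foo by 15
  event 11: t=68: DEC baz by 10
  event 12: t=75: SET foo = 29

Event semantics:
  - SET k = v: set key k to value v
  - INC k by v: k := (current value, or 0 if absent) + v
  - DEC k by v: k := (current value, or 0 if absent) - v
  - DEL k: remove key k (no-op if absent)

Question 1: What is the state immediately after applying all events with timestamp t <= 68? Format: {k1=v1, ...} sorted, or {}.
Answer: {bar=-19, baz=13, foo=-9}

Derivation:
Apply events with t <= 68 (11 events):
  after event 1 (t=2: SET baz = -7): {baz=-7}
  after event 2 (t=5: SET bar = -5): {bar=-5, baz=-7}
  after event 3 (t=7: SET bar = -14): {bar=-14, baz=-7}
  after event 4 (t=17: INC foo by 6): {bar=-14, baz=-7, foo=6}
  after event 5 (t=22: DEL bar): {baz=-7, foo=6}
  after event 6 (t=32: INC baz by 10): {baz=3, foo=6}
  after event 7 (t=34: DEL baz): {foo=6}
  after event 8 (t=44: SET baz = 23): {baz=23, foo=6}
  after event 9 (t=48: SET bar = -19): {bar=-19, baz=23, foo=6}
  after event 10 (t=58: DEC foo by 15): {bar=-19, baz=23, foo=-9}
  after event 11 (t=68: DEC baz by 10): {bar=-19, baz=13, foo=-9}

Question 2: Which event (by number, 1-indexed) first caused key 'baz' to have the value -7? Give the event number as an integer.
Answer: 1

Derivation:
Looking for first event where baz becomes -7:
  event 1: baz (absent) -> -7  <-- first match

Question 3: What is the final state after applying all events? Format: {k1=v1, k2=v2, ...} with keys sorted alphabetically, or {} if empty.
  after event 1 (t=2: SET baz = -7): {baz=-7}
  after event 2 (t=5: SET bar = -5): {bar=-5, baz=-7}
  after event 3 (t=7: SET bar = -14): {bar=-14, baz=-7}
  after event 4 (t=17: INC foo by 6): {bar=-14, baz=-7, foo=6}
  after event 5 (t=22: DEL bar): {baz=-7, foo=6}
  after event 6 (t=32: INC baz by 10): {baz=3, foo=6}
  after event 7 (t=34: DEL baz): {foo=6}
  after event 8 (t=44: SET baz = 23): {baz=23, foo=6}
  after event 9 (t=48: SET bar = -19): {bar=-19, baz=23, foo=6}
  after event 10 (t=58: DEC foo by 15): {bar=-19, baz=23, foo=-9}
  after event 11 (t=68: DEC baz by 10): {bar=-19, baz=13, foo=-9}
  after event 12 (t=75: SET foo = 29): {bar=-19, baz=13, foo=29}

Answer: {bar=-19, baz=13, foo=29}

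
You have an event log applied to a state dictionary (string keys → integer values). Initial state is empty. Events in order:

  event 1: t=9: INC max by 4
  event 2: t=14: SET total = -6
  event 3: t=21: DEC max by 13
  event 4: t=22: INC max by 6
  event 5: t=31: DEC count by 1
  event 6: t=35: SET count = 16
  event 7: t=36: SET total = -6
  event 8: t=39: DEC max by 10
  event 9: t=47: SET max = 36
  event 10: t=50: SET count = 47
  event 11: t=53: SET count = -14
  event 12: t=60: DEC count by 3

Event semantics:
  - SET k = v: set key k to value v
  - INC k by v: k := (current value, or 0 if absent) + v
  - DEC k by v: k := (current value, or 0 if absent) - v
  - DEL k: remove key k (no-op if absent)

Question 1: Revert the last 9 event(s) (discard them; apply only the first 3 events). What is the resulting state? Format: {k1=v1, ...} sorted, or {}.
Keep first 3 events (discard last 9):
  after event 1 (t=9: INC max by 4): {max=4}
  after event 2 (t=14: SET total = -6): {max=4, total=-6}
  after event 3 (t=21: DEC max by 13): {max=-9, total=-6}

Answer: {max=-9, total=-6}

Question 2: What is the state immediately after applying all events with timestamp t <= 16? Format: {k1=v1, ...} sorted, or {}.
Apply events with t <= 16 (2 events):
  after event 1 (t=9: INC max by 4): {max=4}
  after event 2 (t=14: SET total = -6): {max=4, total=-6}

Answer: {max=4, total=-6}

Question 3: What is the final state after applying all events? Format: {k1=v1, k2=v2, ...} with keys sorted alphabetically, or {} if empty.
  after event 1 (t=9: INC max by 4): {max=4}
  after event 2 (t=14: SET total = -6): {max=4, total=-6}
  after event 3 (t=21: DEC max by 13): {max=-9, total=-6}
  after event 4 (t=22: INC max by 6): {max=-3, total=-6}
  after event 5 (t=31: DEC count by 1): {count=-1, max=-3, total=-6}
  after event 6 (t=35: SET count = 16): {count=16, max=-3, total=-6}
  after event 7 (t=36: SET total = -6): {count=16, max=-3, total=-6}
  after event 8 (t=39: DEC max by 10): {count=16, max=-13, total=-6}
  after event 9 (t=47: SET max = 36): {count=16, max=36, total=-6}
  after event 10 (t=50: SET count = 47): {count=47, max=36, total=-6}
  after event 11 (t=53: SET count = -14): {count=-14, max=36, total=-6}
  after event 12 (t=60: DEC count by 3): {count=-17, max=36, total=-6}

Answer: {count=-17, max=36, total=-6}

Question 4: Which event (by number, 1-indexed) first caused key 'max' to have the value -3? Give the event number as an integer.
Answer: 4

Derivation:
Looking for first event where max becomes -3:
  event 1: max = 4
  event 2: max = 4
  event 3: max = -9
  event 4: max -9 -> -3  <-- first match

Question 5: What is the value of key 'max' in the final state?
Track key 'max' through all 12 events:
  event 1 (t=9: INC max by 4): max (absent) -> 4
  event 2 (t=14: SET total = -6): max unchanged
  event 3 (t=21: DEC max by 13): max 4 -> -9
  event 4 (t=22: INC max by 6): max -9 -> -3
  event 5 (t=31: DEC count by 1): max unchanged
  event 6 (t=35: SET count = 16): max unchanged
  event 7 (t=36: SET total = -6): max unchanged
  event 8 (t=39: DEC max by 10): max -3 -> -13
  event 9 (t=47: SET max = 36): max -13 -> 36
  event 10 (t=50: SET count = 47): max unchanged
  event 11 (t=53: SET count = -14): max unchanged
  event 12 (t=60: DEC count by 3): max unchanged
Final: max = 36

Answer: 36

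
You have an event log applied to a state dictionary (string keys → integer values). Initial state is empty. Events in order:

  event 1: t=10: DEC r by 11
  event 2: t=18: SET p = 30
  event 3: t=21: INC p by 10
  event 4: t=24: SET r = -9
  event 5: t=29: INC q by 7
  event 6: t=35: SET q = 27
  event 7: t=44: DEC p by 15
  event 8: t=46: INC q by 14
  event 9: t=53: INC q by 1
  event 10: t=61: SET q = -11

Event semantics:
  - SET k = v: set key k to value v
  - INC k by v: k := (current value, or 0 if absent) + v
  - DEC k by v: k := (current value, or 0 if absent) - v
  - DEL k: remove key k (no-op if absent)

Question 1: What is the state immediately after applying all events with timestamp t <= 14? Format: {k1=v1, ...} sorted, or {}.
Answer: {r=-11}

Derivation:
Apply events with t <= 14 (1 events):
  after event 1 (t=10: DEC r by 11): {r=-11}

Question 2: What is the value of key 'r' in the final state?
Track key 'r' through all 10 events:
  event 1 (t=10: DEC r by 11): r (absent) -> -11
  event 2 (t=18: SET p = 30): r unchanged
  event 3 (t=21: INC p by 10): r unchanged
  event 4 (t=24: SET r = -9): r -11 -> -9
  event 5 (t=29: INC q by 7): r unchanged
  event 6 (t=35: SET q = 27): r unchanged
  event 7 (t=44: DEC p by 15): r unchanged
  event 8 (t=46: INC q by 14): r unchanged
  event 9 (t=53: INC q by 1): r unchanged
  event 10 (t=61: SET q = -11): r unchanged
Final: r = -9

Answer: -9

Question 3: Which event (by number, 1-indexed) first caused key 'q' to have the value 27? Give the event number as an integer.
Answer: 6

Derivation:
Looking for first event where q becomes 27:
  event 5: q = 7
  event 6: q 7 -> 27  <-- first match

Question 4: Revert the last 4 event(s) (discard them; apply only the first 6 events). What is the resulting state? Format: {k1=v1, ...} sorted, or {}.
Answer: {p=40, q=27, r=-9}

Derivation:
Keep first 6 events (discard last 4):
  after event 1 (t=10: DEC r by 11): {r=-11}
  after event 2 (t=18: SET p = 30): {p=30, r=-11}
  after event 3 (t=21: INC p by 10): {p=40, r=-11}
  after event 4 (t=24: SET r = -9): {p=40, r=-9}
  after event 5 (t=29: INC q by 7): {p=40, q=7, r=-9}
  after event 6 (t=35: SET q = 27): {p=40, q=27, r=-9}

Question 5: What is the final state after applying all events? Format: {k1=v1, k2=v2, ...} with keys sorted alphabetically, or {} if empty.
Answer: {p=25, q=-11, r=-9}

Derivation:
  after event 1 (t=10: DEC r by 11): {r=-11}
  after event 2 (t=18: SET p = 30): {p=30, r=-11}
  after event 3 (t=21: INC p by 10): {p=40, r=-11}
  after event 4 (t=24: SET r = -9): {p=40, r=-9}
  after event 5 (t=29: INC q by 7): {p=40, q=7, r=-9}
  after event 6 (t=35: SET q = 27): {p=40, q=27, r=-9}
  after event 7 (t=44: DEC p by 15): {p=25, q=27, r=-9}
  after event 8 (t=46: INC q by 14): {p=25, q=41, r=-9}
  after event 9 (t=53: INC q by 1): {p=25, q=42, r=-9}
  after event 10 (t=61: SET q = -11): {p=25, q=-11, r=-9}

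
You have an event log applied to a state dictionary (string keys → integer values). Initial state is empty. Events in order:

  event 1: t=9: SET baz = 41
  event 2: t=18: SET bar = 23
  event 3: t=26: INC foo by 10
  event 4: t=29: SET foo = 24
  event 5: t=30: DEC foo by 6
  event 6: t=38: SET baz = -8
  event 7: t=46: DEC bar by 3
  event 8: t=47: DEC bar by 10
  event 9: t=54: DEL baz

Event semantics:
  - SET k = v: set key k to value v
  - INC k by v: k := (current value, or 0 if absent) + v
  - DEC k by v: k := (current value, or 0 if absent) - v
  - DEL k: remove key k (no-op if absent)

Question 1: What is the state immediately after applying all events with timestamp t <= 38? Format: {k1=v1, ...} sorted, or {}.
Apply events with t <= 38 (6 events):
  after event 1 (t=9: SET baz = 41): {baz=41}
  after event 2 (t=18: SET bar = 23): {bar=23, baz=41}
  after event 3 (t=26: INC foo by 10): {bar=23, baz=41, foo=10}
  after event 4 (t=29: SET foo = 24): {bar=23, baz=41, foo=24}
  after event 5 (t=30: DEC foo by 6): {bar=23, baz=41, foo=18}
  after event 6 (t=38: SET baz = -8): {bar=23, baz=-8, foo=18}

Answer: {bar=23, baz=-8, foo=18}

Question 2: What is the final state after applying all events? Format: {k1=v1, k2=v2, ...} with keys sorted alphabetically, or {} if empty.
Answer: {bar=10, foo=18}

Derivation:
  after event 1 (t=9: SET baz = 41): {baz=41}
  after event 2 (t=18: SET bar = 23): {bar=23, baz=41}
  after event 3 (t=26: INC foo by 10): {bar=23, baz=41, foo=10}
  after event 4 (t=29: SET foo = 24): {bar=23, baz=41, foo=24}
  after event 5 (t=30: DEC foo by 6): {bar=23, baz=41, foo=18}
  after event 6 (t=38: SET baz = -8): {bar=23, baz=-8, foo=18}
  after event 7 (t=46: DEC bar by 3): {bar=20, baz=-8, foo=18}
  after event 8 (t=47: DEC bar by 10): {bar=10, baz=-8, foo=18}
  after event 9 (t=54: DEL baz): {bar=10, foo=18}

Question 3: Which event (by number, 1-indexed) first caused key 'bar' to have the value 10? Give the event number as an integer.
Answer: 8

Derivation:
Looking for first event where bar becomes 10:
  event 2: bar = 23
  event 3: bar = 23
  event 4: bar = 23
  event 5: bar = 23
  event 6: bar = 23
  event 7: bar = 20
  event 8: bar 20 -> 10  <-- first match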